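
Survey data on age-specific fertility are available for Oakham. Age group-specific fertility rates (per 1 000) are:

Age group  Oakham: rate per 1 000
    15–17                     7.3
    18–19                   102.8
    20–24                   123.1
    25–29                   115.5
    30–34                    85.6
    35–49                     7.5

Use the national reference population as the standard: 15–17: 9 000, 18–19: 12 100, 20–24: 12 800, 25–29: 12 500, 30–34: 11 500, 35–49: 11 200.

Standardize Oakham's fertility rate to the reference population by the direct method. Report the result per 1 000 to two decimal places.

Standard total = 69 100; weights = 0.1302, 0.1751, 0.1852, 0.1809, 0.1664, 0.1621.
Standardized rate: 0.1302×7.3 + 0.1751×102.8 + 0.1852×123.1 + 0.1809×115.5 + 0.1664×85.6 + 0.1621×7.5 = 78.1101 per 1 000.

78.11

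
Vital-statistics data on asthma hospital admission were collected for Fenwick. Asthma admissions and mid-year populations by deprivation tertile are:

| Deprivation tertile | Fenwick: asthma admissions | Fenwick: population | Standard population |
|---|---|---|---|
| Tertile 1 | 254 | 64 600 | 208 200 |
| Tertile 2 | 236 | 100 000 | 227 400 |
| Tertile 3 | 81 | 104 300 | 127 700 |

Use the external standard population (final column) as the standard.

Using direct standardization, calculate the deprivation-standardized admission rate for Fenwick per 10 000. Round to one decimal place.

Deprivation-specific rates per 10 000 for Fenwick: 39.32, 23.60, 7.77.
Standard total = 563 300; weights = 0.3696, 0.4037, 0.2267.
Standardized rate: 0.3696×39.32 + 0.4037×23.60 + 0.2267×7.77 = 25.8203 per 10 000.

25.8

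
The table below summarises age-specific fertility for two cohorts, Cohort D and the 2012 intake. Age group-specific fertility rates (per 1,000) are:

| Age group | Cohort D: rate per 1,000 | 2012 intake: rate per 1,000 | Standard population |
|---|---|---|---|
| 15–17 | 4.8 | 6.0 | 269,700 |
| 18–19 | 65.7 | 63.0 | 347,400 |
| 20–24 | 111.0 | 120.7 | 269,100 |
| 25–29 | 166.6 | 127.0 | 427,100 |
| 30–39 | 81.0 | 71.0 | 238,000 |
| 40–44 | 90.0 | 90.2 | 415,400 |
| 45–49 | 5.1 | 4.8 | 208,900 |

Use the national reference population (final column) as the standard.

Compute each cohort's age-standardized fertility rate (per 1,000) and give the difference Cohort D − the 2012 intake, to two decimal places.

7.94

Standard total = 2,175,600; weights = 0.1240, 0.1597, 0.1237, 0.1963, 0.1094, 0.1909, 0.0960.
Cohort D: 0.1240×4.8 + 0.1597×65.7 + 0.1237×111.0 + 0.1963×166.6 + 0.1094×81.0 + 0.1909×90.0 + 0.0960×5.1 = 84.0564 per 1,000.
The 2012 intake: 0.1240×6.0 + 0.1597×63.0 + 0.1237×120.7 + 0.1963×127.0 + 0.1094×71.0 + 0.1909×90.2 + 0.0960×4.8 = 76.1152 per 1,000.
Difference = 84.0564 − 76.1152 = 7.9412.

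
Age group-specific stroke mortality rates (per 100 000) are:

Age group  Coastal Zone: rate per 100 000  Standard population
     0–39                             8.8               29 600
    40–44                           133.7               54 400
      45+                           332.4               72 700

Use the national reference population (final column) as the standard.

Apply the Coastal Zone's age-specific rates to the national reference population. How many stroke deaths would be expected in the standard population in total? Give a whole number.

317

Expected stroke deaths = Σ (standard pop × age-specific rate ÷ 100 000)
= 29 600×8.8/100 000 + 54 400×133.7/100 000 + 72 700×332.4/100 000
= 2.60 + 72.73 + 241.65 = 316.99.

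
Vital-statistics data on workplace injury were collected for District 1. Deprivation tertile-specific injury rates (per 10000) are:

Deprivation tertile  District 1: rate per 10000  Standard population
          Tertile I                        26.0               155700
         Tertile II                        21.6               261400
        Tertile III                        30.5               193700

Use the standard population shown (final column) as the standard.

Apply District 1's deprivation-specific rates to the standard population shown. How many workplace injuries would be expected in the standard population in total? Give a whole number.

1560

Expected workplace injuries = Σ (standard pop × deprivation-specific rate ÷ 10000)
= 155700×26.0/10000 + 261400×21.6/10000 + 193700×30.5/10000
= 404.82 + 564.62 + 590.78 = 1560.23.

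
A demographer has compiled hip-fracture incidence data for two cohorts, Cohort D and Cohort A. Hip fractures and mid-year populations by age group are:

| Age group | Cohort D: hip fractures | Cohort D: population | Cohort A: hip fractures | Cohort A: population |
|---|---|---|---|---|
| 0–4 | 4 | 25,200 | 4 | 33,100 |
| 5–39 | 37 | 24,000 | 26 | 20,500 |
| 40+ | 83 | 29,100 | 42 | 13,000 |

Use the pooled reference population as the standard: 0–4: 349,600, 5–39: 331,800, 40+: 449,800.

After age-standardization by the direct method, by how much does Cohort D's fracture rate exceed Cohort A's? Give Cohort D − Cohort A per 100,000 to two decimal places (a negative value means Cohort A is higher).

-5.86

Age-specific rates per 100,000 for Cohort D: 15.87, 154.17, 285.22.
For Cohort A: 12.08, 126.83, 323.08.
Standard total = 1,131,200; weights = 0.3091, 0.2933, 0.3976.
Cohort D: 0.3091×15.87 + 0.2933×154.17 + 0.3976×285.22 = 163.5389 per 100,000.
Cohort A: 0.3091×12.08 + 0.2933×126.83 + 0.3976×323.08 = 169.4013 per 100,000.
Difference = 163.5389 − 169.4013 = -5.8624.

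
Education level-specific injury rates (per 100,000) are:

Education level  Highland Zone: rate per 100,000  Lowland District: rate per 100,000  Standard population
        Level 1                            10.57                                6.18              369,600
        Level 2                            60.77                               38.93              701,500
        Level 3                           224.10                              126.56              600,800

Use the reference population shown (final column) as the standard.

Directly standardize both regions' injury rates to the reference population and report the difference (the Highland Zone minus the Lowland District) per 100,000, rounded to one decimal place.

Standard total = 1,671,900; weights = 0.2211, 0.4196, 0.3594.
The Highland Zone: 0.2211×10.57 + 0.4196×60.77 + 0.3594×224.10 = 108.3654 per 100,000.
The Lowland District: 0.2211×6.18 + 0.4196×38.93 + 0.3594×126.56 = 63.1801 per 100,000.
Difference = 108.3654 − 63.1801 = 45.1853.

45.2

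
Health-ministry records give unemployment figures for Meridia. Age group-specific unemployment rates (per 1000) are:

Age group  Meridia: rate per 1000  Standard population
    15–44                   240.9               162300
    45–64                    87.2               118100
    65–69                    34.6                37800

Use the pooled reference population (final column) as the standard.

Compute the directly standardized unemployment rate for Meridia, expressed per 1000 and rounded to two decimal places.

159.35

Standard total = 318200; weights = 0.5101, 0.3712, 0.1188.
Standardized rate: 0.5101×240.9 + 0.3712×87.2 + 0.1188×34.6 = 159.3472 per 1000.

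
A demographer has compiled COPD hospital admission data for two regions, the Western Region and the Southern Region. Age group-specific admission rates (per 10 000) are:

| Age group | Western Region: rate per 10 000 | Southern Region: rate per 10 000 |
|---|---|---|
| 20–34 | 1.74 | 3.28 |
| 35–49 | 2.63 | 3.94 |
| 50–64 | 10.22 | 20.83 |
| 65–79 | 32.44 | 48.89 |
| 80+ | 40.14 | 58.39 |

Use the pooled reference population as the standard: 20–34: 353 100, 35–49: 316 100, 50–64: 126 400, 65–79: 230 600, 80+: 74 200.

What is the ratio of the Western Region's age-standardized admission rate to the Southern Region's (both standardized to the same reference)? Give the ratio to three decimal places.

Standard total = 1 100 400; weights = 0.3209, 0.2873, 0.1149, 0.2096, 0.0674.
The Western Region: 0.3209×1.74 + 0.2873×2.63 + 0.1149×10.22 + 0.2096×32.44 + 0.0674×40.14 = 11.9925 per 10 000.
The Southern Region: 0.3209×3.28 + 0.2873×3.94 + 0.1149×20.83 + 0.2096×48.89 + 0.0674×58.39 = 18.7596 per 10 000.
Ratio = 11.9925 ÷ 18.7596 = 0.63927.

0.639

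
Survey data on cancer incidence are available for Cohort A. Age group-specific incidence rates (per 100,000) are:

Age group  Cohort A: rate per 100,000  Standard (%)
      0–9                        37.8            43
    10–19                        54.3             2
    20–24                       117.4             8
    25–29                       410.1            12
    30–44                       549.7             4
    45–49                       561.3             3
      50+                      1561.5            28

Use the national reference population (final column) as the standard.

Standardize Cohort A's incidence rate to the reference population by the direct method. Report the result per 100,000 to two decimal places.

Standard weights: 0.43, 0.02, 0.08, 0.12, 0.04, 0.03, 0.28.
Standardized rate: 0.4300×37.8 + 0.0200×54.3 + 0.0800×117.4 + 0.1200×410.1 + 0.0400×549.7 + 0.0300×561.3 + 0.2800×1561.5 = 551.9910 per 100,000.

551.99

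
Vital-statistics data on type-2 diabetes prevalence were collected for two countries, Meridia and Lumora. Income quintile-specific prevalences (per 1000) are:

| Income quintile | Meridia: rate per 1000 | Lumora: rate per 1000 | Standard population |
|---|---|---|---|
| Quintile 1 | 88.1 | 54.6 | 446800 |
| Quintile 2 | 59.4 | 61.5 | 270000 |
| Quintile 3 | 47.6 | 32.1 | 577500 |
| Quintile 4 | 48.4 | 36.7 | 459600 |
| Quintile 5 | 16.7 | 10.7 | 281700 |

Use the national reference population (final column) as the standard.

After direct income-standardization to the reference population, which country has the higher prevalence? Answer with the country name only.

Meridia

Standard total = 2035600; weights = 0.2195, 0.1326, 0.2837, 0.2258, 0.1384.
Meridia: 0.2195×88.1 + 0.1326×59.4 + 0.2837×47.6 + 0.2258×48.4 + 0.1384×16.7 = 53.9591 per 1000.
Lumora: 0.2195×54.6 + 0.1326×61.5 + 0.2837×32.1 + 0.2258×36.7 + 0.1384×10.7 = 39.0153 per 1000.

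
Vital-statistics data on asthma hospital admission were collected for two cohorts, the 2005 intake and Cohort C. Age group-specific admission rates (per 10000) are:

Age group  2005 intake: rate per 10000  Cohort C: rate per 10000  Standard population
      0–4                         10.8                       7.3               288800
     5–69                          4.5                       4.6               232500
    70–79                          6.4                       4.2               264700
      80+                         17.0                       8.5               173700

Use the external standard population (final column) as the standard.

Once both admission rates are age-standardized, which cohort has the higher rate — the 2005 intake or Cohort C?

Standard total = 959700; weights = 0.3009, 0.2423, 0.2758, 0.1810.
The 2005 intake: 0.3009×10.8 + 0.2423×4.5 + 0.2758×6.4 + 0.1810×17.0 = 9.1823 per 10000.
Cohort C: 0.3009×7.3 + 0.2423×4.6 + 0.2758×4.2 + 0.1810×8.5 = 6.0081 per 10000.

2005 intake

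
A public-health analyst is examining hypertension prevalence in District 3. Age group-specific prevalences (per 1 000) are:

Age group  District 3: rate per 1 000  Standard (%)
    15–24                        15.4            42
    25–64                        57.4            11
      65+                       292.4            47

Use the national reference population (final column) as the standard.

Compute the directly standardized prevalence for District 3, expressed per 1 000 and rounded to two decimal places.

150.21

Standard weights: 0.42, 0.11, 0.47.
Standardized rate: 0.4200×15.4 + 0.1100×57.4 + 0.4700×292.4 = 150.2100 per 1 000.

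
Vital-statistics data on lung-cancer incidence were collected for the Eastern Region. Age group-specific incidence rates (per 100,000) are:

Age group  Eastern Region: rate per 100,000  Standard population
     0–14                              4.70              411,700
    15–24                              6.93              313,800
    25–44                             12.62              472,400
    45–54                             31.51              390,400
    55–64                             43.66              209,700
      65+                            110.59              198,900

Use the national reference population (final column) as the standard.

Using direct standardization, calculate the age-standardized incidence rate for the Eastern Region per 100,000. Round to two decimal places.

26.80

Standard total = 1,996,900; weights = 0.2062, 0.1571, 0.2366, 0.1955, 0.1050, 0.0996.
Standardized rate: 0.2062×4.70 + 0.1571×6.93 + 0.2366×12.62 + 0.1955×31.51 + 0.1050×43.66 + 0.0996×110.59 = 26.8039 per 100,000.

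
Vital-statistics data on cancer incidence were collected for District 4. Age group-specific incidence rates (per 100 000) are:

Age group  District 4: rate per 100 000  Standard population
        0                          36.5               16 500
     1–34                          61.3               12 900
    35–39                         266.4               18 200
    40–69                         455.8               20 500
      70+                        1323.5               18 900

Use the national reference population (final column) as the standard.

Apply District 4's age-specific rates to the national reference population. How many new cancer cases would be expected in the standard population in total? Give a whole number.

Expected new cancer cases = Σ (standard pop × age-specific rate ÷ 100 000)
= 16 500×36.5/100 000 + 12 900×61.3/100 000 + 18 200×266.4/100 000 + 20 500×455.8/100 000 + 18 900×1323.5/100 000
= 6.02 + 7.91 + 48.48 + 93.44 + 250.14 = 406.00.

406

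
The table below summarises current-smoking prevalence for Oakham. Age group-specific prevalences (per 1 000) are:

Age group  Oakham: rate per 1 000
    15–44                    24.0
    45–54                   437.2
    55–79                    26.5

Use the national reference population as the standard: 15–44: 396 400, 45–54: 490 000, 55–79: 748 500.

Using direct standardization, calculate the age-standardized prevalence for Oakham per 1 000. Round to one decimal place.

Standard total = 1 634 900; weights = 0.2425, 0.2997, 0.4578.
Standardized rate: 0.2425×24.0 + 0.2997×437.2 + 0.4578×26.5 = 148.9858 per 1 000.

149.0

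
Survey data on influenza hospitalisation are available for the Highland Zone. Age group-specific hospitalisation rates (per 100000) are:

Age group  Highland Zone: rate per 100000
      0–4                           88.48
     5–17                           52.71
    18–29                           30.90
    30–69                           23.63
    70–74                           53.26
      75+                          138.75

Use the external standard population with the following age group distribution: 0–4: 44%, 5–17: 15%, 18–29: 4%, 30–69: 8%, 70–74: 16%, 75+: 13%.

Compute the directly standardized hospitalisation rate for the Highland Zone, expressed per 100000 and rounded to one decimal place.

76.5

Standard weights: 0.44, 0.15, 0.04, 0.08, 0.16, 0.13.
Standardized rate: 0.4400×88.48 + 0.1500×52.71 + 0.0400×30.90 + 0.0800×23.63 + 0.1600×53.26 + 0.1300×138.75 = 76.5232 per 100000.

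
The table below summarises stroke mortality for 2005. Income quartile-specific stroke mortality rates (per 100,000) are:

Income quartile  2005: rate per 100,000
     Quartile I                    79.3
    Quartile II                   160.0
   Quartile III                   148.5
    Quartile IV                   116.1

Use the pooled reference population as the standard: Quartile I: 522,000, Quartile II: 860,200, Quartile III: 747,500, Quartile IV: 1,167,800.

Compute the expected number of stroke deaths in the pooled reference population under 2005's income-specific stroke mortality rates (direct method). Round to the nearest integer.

Expected stroke deaths = Σ (standard pop × income-specific rate ÷ 100,000)
= 522,000×79.3/100,000 + 860,200×160.0/100,000 + 747,500×148.5/100,000 + 1,167,800×116.1/100,000
= 413.95 + 1376.32 + 1110.04 + 1355.82 = 4256.12.

4256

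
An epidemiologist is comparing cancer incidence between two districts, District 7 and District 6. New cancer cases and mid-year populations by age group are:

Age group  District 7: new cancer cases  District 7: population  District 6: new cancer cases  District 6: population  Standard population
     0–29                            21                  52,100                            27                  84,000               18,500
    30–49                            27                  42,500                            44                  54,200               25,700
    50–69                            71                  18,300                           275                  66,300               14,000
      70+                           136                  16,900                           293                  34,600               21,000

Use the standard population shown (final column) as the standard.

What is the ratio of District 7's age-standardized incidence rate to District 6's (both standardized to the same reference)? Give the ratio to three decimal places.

Age-specific rates per 100,000 for District 7: 40.31, 63.53, 387.98, 804.73.
For District 6: 32.14, 81.18, 414.78, 846.82.
Standard total = 79,200; weights = 0.2336, 0.3245, 0.1768, 0.2652.
District 7: 0.2336×40.31 + 0.3245×63.53 + 0.1768×387.98 + 0.2652×804.73 = 311.9885 per 100,000.
District 6: 0.2336×32.14 + 0.3245×81.18 + 0.1768×414.78 + 0.2652×846.82 = 331.7066 per 100,000.
Ratio = 311.9885 ÷ 331.7066 = 0.94056.

0.941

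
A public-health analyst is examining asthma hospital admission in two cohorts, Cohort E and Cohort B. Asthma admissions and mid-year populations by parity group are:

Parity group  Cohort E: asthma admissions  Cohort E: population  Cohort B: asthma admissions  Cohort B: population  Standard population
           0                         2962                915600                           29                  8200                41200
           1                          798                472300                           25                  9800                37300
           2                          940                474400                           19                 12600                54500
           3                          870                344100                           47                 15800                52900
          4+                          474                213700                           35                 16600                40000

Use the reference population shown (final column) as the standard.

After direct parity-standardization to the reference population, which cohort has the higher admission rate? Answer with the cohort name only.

Cohort B

Parity-specific rates per 10000 for Cohort E: 32.35, 16.90, 19.81, 25.28, 22.18.
For Cohort B: 35.37, 25.51, 15.08, 29.75, 21.08.
Standard total = 225900; weights = 0.1824, 0.1651, 0.2413, 0.2342, 0.1771.
Cohort E: 0.1824×32.35 + 0.1651×16.90 + 0.2413×19.81 + 0.2342×25.28 + 0.1771×22.18 = 23.3186 per 10000.
Cohort B: 0.1824×35.37 + 0.1651×25.51 + 0.2413×15.08 + 0.2342×29.75 + 0.1771×21.08 = 24.9996 per 10000.
The crude rates (24.97 vs 24.60) would put Cohort E higher, but that reflects its parity composition; once standardized to a common parity structure, Cohort B has the higher underlying rate.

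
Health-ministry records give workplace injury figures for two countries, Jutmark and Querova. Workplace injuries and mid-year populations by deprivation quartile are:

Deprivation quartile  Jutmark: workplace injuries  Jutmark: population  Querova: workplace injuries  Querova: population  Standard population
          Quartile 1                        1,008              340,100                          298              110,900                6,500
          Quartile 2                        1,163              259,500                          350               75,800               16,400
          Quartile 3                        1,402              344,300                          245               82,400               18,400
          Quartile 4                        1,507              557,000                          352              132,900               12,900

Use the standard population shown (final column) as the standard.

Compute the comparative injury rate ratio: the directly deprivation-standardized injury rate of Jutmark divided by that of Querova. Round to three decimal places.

Deprivation-specific rates per 10,000 for Jutmark: 29.64, 44.82, 40.72, 27.06.
For Querova: 26.87, 46.17, 29.73, 26.49.
Standard total = 54,200; weights = 0.1199, 0.3026, 0.3395, 0.2380.
Jutmark: 0.1199×29.64 + 0.3026×44.82 + 0.3395×40.72 + 0.2380×27.06 = 37.3786 per 10,000.
Querova: 0.1199×26.87 + 0.3026×46.17 + 0.3395×29.73 + 0.2380×26.49 = 33.5918 per 10,000.
Ratio = 37.3786 ÷ 33.5918 = 1.11273.

1.113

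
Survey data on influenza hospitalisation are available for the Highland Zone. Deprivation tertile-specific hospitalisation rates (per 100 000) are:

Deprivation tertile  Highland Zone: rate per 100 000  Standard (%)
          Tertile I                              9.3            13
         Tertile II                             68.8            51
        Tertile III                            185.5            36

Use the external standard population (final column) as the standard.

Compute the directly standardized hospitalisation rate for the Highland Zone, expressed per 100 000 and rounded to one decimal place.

Standard weights: 0.13, 0.51, 0.36.
Standardized rate: 0.1300×9.3 + 0.5100×68.8 + 0.3600×185.5 = 103.0770 per 100 000.

103.1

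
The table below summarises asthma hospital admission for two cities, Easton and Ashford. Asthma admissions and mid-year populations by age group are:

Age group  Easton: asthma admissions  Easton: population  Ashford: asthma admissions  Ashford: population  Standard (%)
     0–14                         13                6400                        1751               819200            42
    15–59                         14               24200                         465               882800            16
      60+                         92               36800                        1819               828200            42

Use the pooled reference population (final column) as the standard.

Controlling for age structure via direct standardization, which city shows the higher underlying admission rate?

Age-specific rates per 10000 for Easton: 20.31, 5.79, 25.00.
For Ashford: 21.37, 5.27, 21.96.
Standard weights: 0.42, 0.16, 0.42.
Easton: 0.4200×20.31 + 0.1600×5.79 + 0.4200×25.00 = 19.9569 per 10000.
Ashford: 0.4200×21.37 + 0.1600×5.27 + 0.4200×21.96 = 19.0447 per 10000.

Easton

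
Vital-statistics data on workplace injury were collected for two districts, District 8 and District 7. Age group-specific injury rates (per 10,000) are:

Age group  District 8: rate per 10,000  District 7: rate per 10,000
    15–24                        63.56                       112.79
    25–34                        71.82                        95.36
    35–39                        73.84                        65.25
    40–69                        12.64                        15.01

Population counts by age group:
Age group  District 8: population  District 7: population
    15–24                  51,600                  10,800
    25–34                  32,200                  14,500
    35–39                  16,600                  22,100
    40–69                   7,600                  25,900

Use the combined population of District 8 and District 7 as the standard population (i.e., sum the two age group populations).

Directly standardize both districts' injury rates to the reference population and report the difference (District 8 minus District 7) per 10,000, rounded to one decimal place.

-21.6

Combined standard total = 181,300; weights = 0.3442, 0.2576, 0.2135, 0.1848.
District 8: 0.3442×63.56 + 0.2576×71.82 + 0.2135×73.84 + 0.1848×12.64 = 58.4732 per 10,000.
District 7: 0.3442×112.79 + 0.2576×95.36 + 0.2135×65.25 + 0.1848×15.01 = 80.0850 per 10,000.
Difference = 58.4732 − 80.0850 = -21.6119.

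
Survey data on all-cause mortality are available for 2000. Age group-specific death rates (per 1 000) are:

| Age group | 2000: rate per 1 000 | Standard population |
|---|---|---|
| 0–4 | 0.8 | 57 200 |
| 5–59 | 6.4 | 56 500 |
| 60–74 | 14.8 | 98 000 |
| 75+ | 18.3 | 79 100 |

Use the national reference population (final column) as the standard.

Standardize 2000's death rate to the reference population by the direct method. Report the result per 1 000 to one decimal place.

11.4

Standard total = 290 800; weights = 0.1967, 0.1943, 0.3370, 0.2720.
Standardized rate: 0.1967×0.8 + 0.1943×6.4 + 0.3370×14.8 + 0.2720×18.3 = 11.3662 per 1 000.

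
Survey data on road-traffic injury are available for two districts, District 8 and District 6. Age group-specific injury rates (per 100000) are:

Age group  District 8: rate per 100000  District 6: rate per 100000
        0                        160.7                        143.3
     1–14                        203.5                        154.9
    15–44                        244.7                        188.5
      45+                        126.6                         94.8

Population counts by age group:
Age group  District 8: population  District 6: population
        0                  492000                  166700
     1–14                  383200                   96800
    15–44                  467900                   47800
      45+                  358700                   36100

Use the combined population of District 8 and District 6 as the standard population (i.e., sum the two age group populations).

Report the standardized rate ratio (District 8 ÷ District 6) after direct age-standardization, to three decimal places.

Combined standard total = 2049200; weights = 0.3214, 0.2342, 0.2517, 0.1927.
District 8: 0.3214×160.7 + 0.2342×203.5 + 0.2517×244.7 + 0.1927×126.6 = 185.2950 per 100000.
District 6: 0.3214×143.3 + 0.2342×154.9 + 0.2517×188.5 + 0.1927×94.8 = 148.0481 per 100000.
Ratio = 185.2950 ÷ 148.0481 = 1.25159.

1.252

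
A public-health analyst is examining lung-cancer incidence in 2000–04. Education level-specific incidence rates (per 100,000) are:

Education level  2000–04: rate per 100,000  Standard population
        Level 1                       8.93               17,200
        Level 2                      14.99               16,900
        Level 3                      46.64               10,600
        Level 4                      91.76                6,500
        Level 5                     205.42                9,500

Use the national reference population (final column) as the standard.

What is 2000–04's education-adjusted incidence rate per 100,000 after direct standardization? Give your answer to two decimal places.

Standard total = 60,700; weights = 0.2834, 0.2784, 0.1746, 0.1071, 0.1565.
Standardized rate: 0.2834×8.93 + 0.2784×14.99 + 0.1746×46.64 + 0.1071×91.76 + 0.1565×205.42 = 56.8244 per 100,000.

56.82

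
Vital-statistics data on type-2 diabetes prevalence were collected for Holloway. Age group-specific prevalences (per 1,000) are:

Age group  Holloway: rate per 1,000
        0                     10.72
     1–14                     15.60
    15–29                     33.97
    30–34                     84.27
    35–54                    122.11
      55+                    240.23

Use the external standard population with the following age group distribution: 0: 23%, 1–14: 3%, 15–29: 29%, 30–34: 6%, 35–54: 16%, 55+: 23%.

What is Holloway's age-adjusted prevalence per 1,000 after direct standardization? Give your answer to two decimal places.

Standard weights: 0.23, 0.03, 0.29, 0.06, 0.16, 0.23.
Standardized rate: 0.2300×10.72 + 0.0300×15.60 + 0.2900×33.97 + 0.0600×84.27 + 0.1600×122.11 + 0.2300×240.23 = 92.6316 per 1,000.

92.63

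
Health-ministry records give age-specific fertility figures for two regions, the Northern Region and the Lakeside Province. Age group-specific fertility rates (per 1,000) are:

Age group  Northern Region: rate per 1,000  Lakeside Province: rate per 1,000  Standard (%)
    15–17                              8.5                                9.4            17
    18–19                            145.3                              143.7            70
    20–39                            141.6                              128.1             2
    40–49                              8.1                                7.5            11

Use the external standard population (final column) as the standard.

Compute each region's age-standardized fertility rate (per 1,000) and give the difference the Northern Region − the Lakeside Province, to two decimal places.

1.30

Standard weights: 0.17, 0.70, 0.02, 0.11.
The Northern Region: 0.1700×8.5 + 0.7000×145.3 + 0.0200×141.6 + 0.1100×8.1 = 106.8780 per 1,000.
The Lakeside Province: 0.1700×9.4 + 0.7000×143.7 + 0.0200×128.1 + 0.1100×7.5 = 105.5750 per 1,000.
Difference = 106.8780 − 105.5750 = 1.3030.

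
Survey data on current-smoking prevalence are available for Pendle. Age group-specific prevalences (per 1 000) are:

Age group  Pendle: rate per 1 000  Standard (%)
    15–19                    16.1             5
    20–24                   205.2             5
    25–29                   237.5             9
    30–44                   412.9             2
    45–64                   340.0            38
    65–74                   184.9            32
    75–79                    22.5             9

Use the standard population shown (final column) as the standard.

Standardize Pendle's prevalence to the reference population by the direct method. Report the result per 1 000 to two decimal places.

231.09

Standard weights: 0.05, 0.05, 0.09, 0.02, 0.38, 0.32, 0.09.
Standardized rate: 0.0500×16.1 + 0.0500×205.2 + 0.0900×237.5 + 0.0200×412.9 + 0.3800×340.0 + 0.3200×184.9 + 0.0900×22.5 = 231.0910 per 1 000.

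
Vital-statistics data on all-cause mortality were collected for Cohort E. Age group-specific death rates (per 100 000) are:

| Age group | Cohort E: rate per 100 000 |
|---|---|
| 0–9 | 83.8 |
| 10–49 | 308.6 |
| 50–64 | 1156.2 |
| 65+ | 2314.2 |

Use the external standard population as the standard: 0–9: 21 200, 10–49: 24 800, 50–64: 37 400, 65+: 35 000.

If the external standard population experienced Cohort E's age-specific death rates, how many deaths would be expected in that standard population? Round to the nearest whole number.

Expected deaths = Σ (standard pop × age-specific rate ÷ 100 000)
= 21 200×83.8/100 000 + 24 800×308.6/100 000 + 37 400×1156.2/100 000 + 35 000×2314.2/100 000
= 17.77 + 76.53 + 432.42 + 809.97 = 1336.69.

1337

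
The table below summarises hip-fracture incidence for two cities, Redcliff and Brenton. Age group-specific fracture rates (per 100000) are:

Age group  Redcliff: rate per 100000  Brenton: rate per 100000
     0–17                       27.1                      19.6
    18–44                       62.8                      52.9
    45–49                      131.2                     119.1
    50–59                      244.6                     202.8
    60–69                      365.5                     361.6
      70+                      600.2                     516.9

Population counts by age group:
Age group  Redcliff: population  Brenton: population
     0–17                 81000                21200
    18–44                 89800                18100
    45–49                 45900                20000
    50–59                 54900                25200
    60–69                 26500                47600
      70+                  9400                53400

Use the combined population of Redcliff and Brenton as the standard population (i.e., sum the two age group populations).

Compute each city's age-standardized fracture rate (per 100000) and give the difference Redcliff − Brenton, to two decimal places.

Combined standard total = 493000; weights = 0.2073, 0.2189, 0.1337, 0.1625, 0.1503, 0.1274.
Redcliff: 0.2073×27.1 + 0.2189×62.8 + 0.1337×131.2 + 0.1625×244.6 + 0.1503×365.5 + 0.1274×600.2 = 208.0332 per 100000.
Brenton: 0.2073×19.6 + 0.2189×52.9 + 0.1337×119.1 + 0.1625×202.8 + 0.1503×361.6 + 0.1274×516.9 = 184.7056 per 100000.
Difference = 208.0332 − 184.7056 = 23.3276.

23.33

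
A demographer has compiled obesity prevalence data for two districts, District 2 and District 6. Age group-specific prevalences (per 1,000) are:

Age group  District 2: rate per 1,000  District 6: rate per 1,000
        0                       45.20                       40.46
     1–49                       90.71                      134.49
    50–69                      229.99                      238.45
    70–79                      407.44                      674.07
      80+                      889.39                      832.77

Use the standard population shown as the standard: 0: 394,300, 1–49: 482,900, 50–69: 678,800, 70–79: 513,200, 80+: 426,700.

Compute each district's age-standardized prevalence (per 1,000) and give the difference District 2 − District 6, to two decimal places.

Standard total = 2,495,900; weights = 0.1580, 0.1935, 0.2720, 0.2056, 0.1710.
District 2: 0.1580×45.20 + 0.1935×90.71 + 0.2720×229.99 + 0.2056×407.44 + 0.1710×889.39 = 323.0676 per 1,000.
District 6: 0.1580×40.46 + 0.1935×134.49 + 0.2720×238.45 + 0.2056×674.07 + 0.1710×832.77 = 378.2340 per 1,000.
Difference = 323.0676 − 378.2340 = -55.1664.

-55.17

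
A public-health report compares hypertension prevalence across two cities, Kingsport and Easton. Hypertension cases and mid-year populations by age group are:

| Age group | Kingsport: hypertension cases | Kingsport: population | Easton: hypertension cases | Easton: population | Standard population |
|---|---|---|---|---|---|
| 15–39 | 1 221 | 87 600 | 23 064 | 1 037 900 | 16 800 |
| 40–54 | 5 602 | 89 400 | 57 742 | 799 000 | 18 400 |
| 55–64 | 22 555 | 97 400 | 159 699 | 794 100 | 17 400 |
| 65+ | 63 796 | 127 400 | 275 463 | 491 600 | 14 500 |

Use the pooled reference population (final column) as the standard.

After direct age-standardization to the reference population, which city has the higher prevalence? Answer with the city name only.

Easton

Age-specific rates per 1 000 for Kingsport: 13.938, 62.662, 231.571, 500.754.
For Easton: 22.222, 72.268, 201.107, 560.340.
Standard total = 67 100; weights = 0.2504, 0.2742, 0.2593, 0.2161.
Kingsport: 0.2504×13.938 + 0.2742×62.662 + 0.2593×231.571 + 0.2161×500.754 = 188.9330 per 1 000.
Easton: 0.2504×22.222 + 0.2742×72.268 + 0.2593×201.107 + 0.2161×560.340 = 198.6176 per 1 000.
The crude rates (231.89 vs 165.24) would put Kingsport higher, but that reflects its age composition; once standardized to a common age structure, Easton has the higher underlying rate.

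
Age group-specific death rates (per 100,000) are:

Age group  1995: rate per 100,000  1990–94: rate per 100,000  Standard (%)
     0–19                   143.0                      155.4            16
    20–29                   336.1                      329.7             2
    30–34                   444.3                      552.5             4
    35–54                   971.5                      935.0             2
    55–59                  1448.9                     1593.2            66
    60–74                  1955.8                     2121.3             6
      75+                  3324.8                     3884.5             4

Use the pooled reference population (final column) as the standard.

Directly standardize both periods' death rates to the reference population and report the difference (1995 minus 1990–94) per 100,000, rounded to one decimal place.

Standard weights: 0.16, 0.02, 0.04, 0.02, 0.66, 0.06, 0.04.
1995: 0.1600×143.0 + 0.0200×336.1 + 0.0400×444.3 + 0.0200×971.5 + 0.6600×1448.9 + 0.0600×1955.8 + 0.0400×3324.8 = 1273.4180 per 100,000.
1990–94: 0.1600×155.4 + 0.0200×329.7 + 0.0400×552.5 + 0.0200×935.0 + 0.6600×1593.2 + 0.0600×2121.3 + 0.0400×3884.5 = 1406.4280 per 100,000.
Difference = 1273.4180 − 1406.4280 = -133.0100.

-133.0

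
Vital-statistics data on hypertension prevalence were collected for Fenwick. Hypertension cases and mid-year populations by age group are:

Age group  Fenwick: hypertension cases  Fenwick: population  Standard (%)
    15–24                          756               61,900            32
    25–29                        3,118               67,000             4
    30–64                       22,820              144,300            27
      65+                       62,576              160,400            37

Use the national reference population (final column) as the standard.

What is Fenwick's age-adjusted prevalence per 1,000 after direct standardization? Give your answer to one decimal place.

Age-specific rates per 1,000 for Fenwick: 12.213, 46.537, 158.143, 390.125.
Standard weights: 0.32, 0.04, 0.27, 0.37.
Standardized rate: 0.3200×12.213 + 0.0400×46.537 + 0.2700×158.143 + 0.3700×390.125 = 192.8144 per 1,000.

192.8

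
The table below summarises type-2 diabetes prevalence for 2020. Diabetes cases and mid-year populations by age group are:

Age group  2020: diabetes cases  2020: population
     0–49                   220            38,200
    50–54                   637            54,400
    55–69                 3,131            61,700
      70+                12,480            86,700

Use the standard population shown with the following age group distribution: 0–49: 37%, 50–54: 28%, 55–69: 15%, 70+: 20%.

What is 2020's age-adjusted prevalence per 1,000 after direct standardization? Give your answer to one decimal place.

Age-specific rates per 1,000 for 2020: 5.759, 11.710, 50.746, 143.945.
Standard weights: 0.37, 0.28, 0.15, 0.20.
Standardized rate: 0.3700×5.759 + 0.2800×11.710 + 0.1500×50.746 + 0.2000×143.945 = 41.8103 per 1,000.

41.8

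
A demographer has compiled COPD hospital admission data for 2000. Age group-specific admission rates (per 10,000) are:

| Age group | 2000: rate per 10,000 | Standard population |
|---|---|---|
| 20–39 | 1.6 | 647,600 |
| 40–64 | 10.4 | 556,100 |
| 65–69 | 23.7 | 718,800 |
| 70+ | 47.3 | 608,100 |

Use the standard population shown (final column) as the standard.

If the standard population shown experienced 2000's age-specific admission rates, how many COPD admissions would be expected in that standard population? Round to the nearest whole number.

5262

Expected COPD admissions = Σ (standard pop × age-specific rate ÷ 10,000)
= 647,600×1.6/10,000 + 556,100×10.4/10,000 + 718,800×23.7/10,000 + 608,100×47.3/10,000
= 103.62 + 578.34 + 1703.56 + 2876.31 = 5261.83.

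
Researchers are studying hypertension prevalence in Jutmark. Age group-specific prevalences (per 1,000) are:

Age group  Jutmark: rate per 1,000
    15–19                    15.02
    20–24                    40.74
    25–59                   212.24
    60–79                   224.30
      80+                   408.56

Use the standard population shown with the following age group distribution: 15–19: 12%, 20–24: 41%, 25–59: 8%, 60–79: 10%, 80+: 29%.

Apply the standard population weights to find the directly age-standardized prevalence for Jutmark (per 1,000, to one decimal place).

Standard weights: 0.12, 0.41, 0.08, 0.10, 0.29.
Standardized rate: 0.1200×15.02 + 0.4100×40.74 + 0.0800×212.24 + 0.1000×224.30 + 0.2900×408.56 = 176.3974 per 1,000.

176.4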